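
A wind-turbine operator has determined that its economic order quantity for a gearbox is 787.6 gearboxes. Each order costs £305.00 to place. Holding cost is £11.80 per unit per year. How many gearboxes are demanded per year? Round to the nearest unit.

D ≈ 12,000 gearboxes per year

The basic EOQ model gives Q* = √(2DS/H); rearrange for the unknown.
From Q* = √(2DS/H): D = Q*²H / (2S) = 787.6² × 11.8 / (2 × 305) = 11999.512.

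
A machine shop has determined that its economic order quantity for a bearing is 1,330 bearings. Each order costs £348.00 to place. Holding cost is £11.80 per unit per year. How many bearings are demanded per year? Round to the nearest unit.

The basic EOQ model gives Q* = √(2DS/H); rearrange for the unknown.
From Q* = √(2DS/H): D = Q*²H / (2S) = 1,330² × 11.8 / (2 × 348) = 29989.971.

D ≈ 29,990 bearings per year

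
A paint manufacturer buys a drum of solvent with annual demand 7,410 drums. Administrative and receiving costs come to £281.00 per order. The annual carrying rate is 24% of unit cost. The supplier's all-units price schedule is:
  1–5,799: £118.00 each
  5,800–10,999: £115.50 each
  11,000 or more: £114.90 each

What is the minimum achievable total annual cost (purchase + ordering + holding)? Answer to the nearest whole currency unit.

Holding cost per unit per year at price C is H = 0.24·C.
Evaluate total cost at each tier's feasible EOQ or, if the EOQ is below the tier, at the tier's minimum quantity.
EOQ at £118.00 = 383.5 (feasible in tier 1): TC = 7,410×£118.00 + (7,410/383.5)×281 + (383.5/2)×0.24×£118.00 = £885,239.85.
EOQ at £115.50 = 387.6 < 5800, so use break Q=5800: TC = 7,410×£115.50 + (7,410/5800.0)×281 + (5800.0/2)×0.24×£115.50 = £936,602.00.
EOQ at £114.90 = 388.6 < 11000, so use break Q=11000: TC = 7,410×£114.90 + (7,410/11000.0)×281 + (11000.0/2)×0.24×£114.90 = £1,003,266.29.
Lowest total cost among the candidates is at Q = 383.5.

TC* ≈ £885,240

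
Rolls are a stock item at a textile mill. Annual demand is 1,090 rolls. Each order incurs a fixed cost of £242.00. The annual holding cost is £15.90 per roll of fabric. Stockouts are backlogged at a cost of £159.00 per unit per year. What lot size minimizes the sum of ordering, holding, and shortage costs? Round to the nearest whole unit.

With planned backorders, Q* = √(2DS/H) · √((H+B)/B).
√(2DS/H) = √(2 × 1,090 × 242 / 15.9) = 182.153.
√((H+B)/B) = √((15.9+159)/159) = 1.0488.
Q* ≈ 191.044.

Q* ≈ 191 rolls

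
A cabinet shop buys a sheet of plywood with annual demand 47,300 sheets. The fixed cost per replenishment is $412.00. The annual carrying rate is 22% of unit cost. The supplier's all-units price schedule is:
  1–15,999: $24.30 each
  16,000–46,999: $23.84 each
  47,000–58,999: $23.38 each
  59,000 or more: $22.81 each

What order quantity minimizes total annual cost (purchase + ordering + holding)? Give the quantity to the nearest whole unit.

Holding cost per unit per year at price C is H = 0.22·C.
Candidates are each tier's EOQ (if it falls in that tier) and each price-break quantity.
EOQ at $24.30 = 2700.1 (feasible in tier 1): TC = 47,300×$24.30 + (47,300/2700.1)×412 + (2700.1/2)×0.22×$24.30 = $1,163,824.73.
EOQ at $23.84 = 2726.0 < 16000, so use break Q=16000: TC = 47,300×$23.84 + (47,300/16000.0)×412 + (16000.0/2)×0.22×$23.84 = $1,170,808.38.
EOQ at $23.38 = 2752.7 < 47000, so use break Q=47000: TC = 47,300×$23.38 + (47,300/47000.0)×412 + (47000.0/2)×0.22×$23.38 = $1,227,163.23.
EOQ at $22.81 = 2786.9 < 59000, so use break Q=59000: TC = 47,300×$22.81 + (47,300/59000.0)×412 + (59000.0/2)×0.22×$22.81 = $1,227,280.20.
Lowest total cost is $1,163,824.73 at Q = 2700.1.

Q* ≈ 2,700 sheets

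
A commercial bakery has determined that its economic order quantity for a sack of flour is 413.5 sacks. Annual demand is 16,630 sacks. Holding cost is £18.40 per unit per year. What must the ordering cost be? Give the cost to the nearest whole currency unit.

Squaring Q* = √(2DS/H) gives Q*² = 2DS/H.
From Q* = √(2DS/H): S = Q*²H / (2D) = 413.5² × 18.4 / (2 × 16,630) = 94.5903.

S ≈ £95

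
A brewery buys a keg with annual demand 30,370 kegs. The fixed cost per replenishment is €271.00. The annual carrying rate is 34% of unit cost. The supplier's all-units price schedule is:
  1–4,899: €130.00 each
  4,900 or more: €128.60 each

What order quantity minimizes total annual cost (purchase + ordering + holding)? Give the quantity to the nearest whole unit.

Holding cost per unit per year at price C is H = 0.34·C.
For each price level, check whether its EOQ is feasible; otherwise the best quantity at that price is the breakpoint.
EOQ at €130.00 = 610.3 (feasible in tier 1): TC = 30,370×€130.00 + (30,370/610.3)×271 + (610.3/2)×0.34×€130.00 = €3,975,073.24.
EOQ at €128.60 = 613.6 < 4900, so use break Q=4900: TC = 30,370×€128.60 + (30,370/4900.0)×271 + (4900.0/2)×0.34×€128.60 = €4,014,385.45.
Lowest total cost is €3,975,073.24 at Q = 610.3.

Q* ≈ 610 kegs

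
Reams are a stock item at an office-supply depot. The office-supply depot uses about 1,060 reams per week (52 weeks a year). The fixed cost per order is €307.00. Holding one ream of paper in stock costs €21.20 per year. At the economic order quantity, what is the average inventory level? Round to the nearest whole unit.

Average inventory ≈ 632 reams

Annual demand D = 1,060 × 52 = 55,120.
Q* = √(2DS/H) = √(2 × 55,120 × 307 / 21.2) ≈ 1263.49.
Average inventory = Q*/2 ≈ 1263.49 / 2 = 631.744.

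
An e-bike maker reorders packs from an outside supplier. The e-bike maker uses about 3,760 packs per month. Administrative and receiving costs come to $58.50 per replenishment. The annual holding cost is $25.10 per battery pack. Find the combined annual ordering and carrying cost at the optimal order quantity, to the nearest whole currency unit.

Annual demand D = 3,760 × 12 = 45,120.
Q* = √(2DS/H) = √(2 × 45,120 × 58.5 / 25.1) ≈ 458.61.
At the optimum the two cost components are equal, so total cost = 2·(Q*/2)H = Q*·H.
Minimum total = √(2DSH) = √(2 × 45,120 × 58.5 × 25.1) ≈ 11511.034.

TC* ≈ $11,511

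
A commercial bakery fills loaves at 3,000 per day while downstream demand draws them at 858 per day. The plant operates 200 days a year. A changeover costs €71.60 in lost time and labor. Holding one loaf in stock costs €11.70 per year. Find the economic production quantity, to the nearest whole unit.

Annual demand D = 858 × 200 = 171,600.
Production build-up factor (1 − d/p) = 1 − 858/3,000 = 0.7140.
Q* = √(2DS / (H(1 − d/p))) = √(2 × 171,600 × 71.6 / (11.7 × 0.7140)).
= √(24,573,120 / 8.3538) ≈ 1715.095.

Q* ≈ 1,715 loaves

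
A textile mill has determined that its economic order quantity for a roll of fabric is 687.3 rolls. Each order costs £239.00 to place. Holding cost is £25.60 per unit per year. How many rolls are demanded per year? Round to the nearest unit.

Invert the EOQ relation Q*² = 2DS/H.
From Q* = √(2DS/H): D = Q*²H / (2S) = 687.3² × 25.6 / (2 × 239) = 25299.082.

D ≈ 25,299 rolls per year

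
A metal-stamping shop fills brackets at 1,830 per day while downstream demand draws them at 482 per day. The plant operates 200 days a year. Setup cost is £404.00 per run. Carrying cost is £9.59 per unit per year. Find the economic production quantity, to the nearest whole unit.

Annual demand D = 482 × 200 = 96,400.
Production build-up factor (1 − d/p) = 1 − 482/1,830 = 0.7366.
Q* = √(2DS / (H(1 − d/p))) = √(2 × 96,400 × 404 / (9.59 × 0.7366)).
= √(77,891,200 / 7.0641) ≈ 3320.592.

Q* ≈ 3,321 brackets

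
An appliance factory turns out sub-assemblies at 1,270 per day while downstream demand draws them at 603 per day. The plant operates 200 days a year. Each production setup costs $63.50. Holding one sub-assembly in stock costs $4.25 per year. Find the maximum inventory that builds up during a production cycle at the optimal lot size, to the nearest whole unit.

Annual demand D = 603 × 200 = 120,600.
Production build-up factor (1 − d/p) = 1 − 603/1,270 = 0.5252.
Q* = √(2DS / (H(1 − d/p))) = √(2 × 120,600 × 63.5 / (4.25 × 0.5252)).
= √(15,316,200 / 2.2321) ≈ 2619.510.
Maximum inventory = Q*(1 − d/p) = 2619.510 × 0.5252 ≈ 1375.758.

I_max ≈ 1,376 sub-assemblies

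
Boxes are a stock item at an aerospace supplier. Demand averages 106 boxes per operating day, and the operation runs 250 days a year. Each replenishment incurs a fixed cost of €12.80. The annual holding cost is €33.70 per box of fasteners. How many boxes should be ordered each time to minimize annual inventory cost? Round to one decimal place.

Annual demand D = 106 × 250 = 26,500.
EOQ = √(2DS / H) = √(2 × 26,500 × 12.8 / 33.7).
= √(678,400 / 33.7) = √20,130.5638 ≈ 141.882.

Q* ≈ 141.9 boxes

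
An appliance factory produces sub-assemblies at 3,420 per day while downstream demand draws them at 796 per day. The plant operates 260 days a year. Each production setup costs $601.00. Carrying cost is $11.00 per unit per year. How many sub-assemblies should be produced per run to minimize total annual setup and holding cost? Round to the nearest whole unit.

Q* ≈ 5,429 sub-assemblies

Annual demand D = 796 × 260 = 206,960.
Production build-up factor (1 − d/p) = 1 − 796/3,420 = 0.7673.
Q* = √(2DS / (H(1 − d/p))) = √(2 × 206,960 × 601 / (11 × 0.7673)).
= √(248,765,920 / 8.4398) ≈ 5429.130.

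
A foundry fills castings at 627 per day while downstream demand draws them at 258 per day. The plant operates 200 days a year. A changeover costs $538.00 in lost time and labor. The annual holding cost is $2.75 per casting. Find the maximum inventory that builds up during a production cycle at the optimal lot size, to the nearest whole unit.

Annual demand D = 258 × 200 = 51,600.
Production build-up factor (1 − d/p) = 1 − 258/627 = 0.5885.
Q* = √(2DS / (H(1 − d/p))) = √(2 × 51,600 × 538 / (2.75 × 0.5885)).
= √(55,521,600 / 1.6184) ≈ 5857.135.
Maximum inventory = Q*(1 − d/p) = 5857.135 × 0.5885 ≈ 3447.022.

I_max ≈ 3,447 castings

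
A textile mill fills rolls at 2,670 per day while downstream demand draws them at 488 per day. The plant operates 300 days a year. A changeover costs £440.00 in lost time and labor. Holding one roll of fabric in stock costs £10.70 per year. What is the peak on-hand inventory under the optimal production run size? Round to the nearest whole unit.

Annual demand D = 488 × 300 = 146,400.
Production build-up factor (1 − d/p) = 1 − 488/2,670 = 0.8172.
Q* = √(2DS / (H(1 − d/p))) = √(2 × 146,400 × 440 / (10.7 × 0.8172)).
= √(128,832,000 / 8.7443) ≈ 3838.382.
Maximum inventory = Q*(1 − d/p) = 3838.382 × 0.8172 ≈ 3136.835.

I_max ≈ 3,137 rolls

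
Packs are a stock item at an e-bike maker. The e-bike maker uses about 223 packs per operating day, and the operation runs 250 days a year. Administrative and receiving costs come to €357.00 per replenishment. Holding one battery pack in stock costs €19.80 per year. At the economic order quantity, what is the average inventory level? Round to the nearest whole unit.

Average inventory ≈ 709 packs

Annual demand D = 223 × 250 = 55,750.
Q* = √(2DS/H) = √(2 × 55,750 × 357 / 19.8) ≈ 1417.88.
Average inventory = Q*/2 ≈ 1417.88 / 2 = 708.939.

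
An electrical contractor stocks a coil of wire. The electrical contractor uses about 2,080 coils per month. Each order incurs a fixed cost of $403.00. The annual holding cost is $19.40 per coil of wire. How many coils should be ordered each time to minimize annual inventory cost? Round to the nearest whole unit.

Q* ≈ 1,018 coils

Annual demand D = 2,080 × 12 = 24,960.
EOQ = √(2DS / H) = √(2 × 24,960 × 403 / 19.4).
= √(20,117,760 / 19.4) = √1,036,997.9381 ≈ 1018.331.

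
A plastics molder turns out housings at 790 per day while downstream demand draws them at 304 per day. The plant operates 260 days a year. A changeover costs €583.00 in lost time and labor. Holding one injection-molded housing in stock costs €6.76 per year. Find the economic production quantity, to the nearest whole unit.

Annual demand D = 304 × 260 = 79,040.
Production build-up factor (1 − d/p) = 1 − 304/790 = 0.6152.
Q* = √(2DS / (H(1 − d/p))) = √(2 × 79,040 × 583 / (6.76 × 0.6152)).
= √(92,160,640 / 4.1587) ≈ 4707.549.

Q* ≈ 4,708 housings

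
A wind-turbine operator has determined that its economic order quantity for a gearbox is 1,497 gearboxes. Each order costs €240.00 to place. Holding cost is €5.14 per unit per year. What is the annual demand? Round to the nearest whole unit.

D ≈ 23,997 gearboxes per year

Squaring Q* = √(2DS/H) gives Q*² = 2DS/H.
From Q* = √(2DS/H): D = Q*²H / (2S) = 1,497² × 5.14 / (2 × 240) = 23997.471.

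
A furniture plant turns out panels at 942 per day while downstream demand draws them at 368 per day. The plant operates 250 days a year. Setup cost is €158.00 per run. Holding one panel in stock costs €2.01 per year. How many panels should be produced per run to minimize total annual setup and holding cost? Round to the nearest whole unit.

Annual demand D = 368 × 250 = 92,000.
Production build-up factor (1 − d/p) = 1 − 368/942 = 0.6093.
Q* = √(2DS / (H(1 − d/p))) = √(2 × 92,000 × 158 / (2.01 × 0.6093)).
= √(29,072,000 / 1.2248) ≈ 4872.019.

Q* ≈ 4,872 panels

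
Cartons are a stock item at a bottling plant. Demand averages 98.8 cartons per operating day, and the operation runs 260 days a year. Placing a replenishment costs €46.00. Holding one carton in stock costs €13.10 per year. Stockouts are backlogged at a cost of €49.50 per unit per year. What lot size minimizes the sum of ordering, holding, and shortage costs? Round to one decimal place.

Annual demand D = 98.8 × 260 = 25,688.
With planned backorders, Q* = √(2DS/H) · √((H+B)/B).
√(2DS/H) = √(2 × 25,688 × 46 / 13.1) = 424.740.
√((H+B)/B) = √((13.1+49.5)/49.5) = 1.1246.
Q* ≈ 477.648.

Q* ≈ 477.6 cartons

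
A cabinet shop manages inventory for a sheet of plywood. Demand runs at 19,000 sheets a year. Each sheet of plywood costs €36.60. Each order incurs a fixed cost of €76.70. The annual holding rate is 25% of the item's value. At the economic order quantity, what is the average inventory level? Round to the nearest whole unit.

Average inventory ≈ 282 sheets

Holding cost H = 0.25 × €36.60 = €9.1500 per unit per year.
The optimal lot size = √(2DS/H) = √(2 × 19,000 × 76.7 / 9.15) ≈ 564.39.
Average inventory = Q*/2 ≈ 564.39 / 2 = 282.195.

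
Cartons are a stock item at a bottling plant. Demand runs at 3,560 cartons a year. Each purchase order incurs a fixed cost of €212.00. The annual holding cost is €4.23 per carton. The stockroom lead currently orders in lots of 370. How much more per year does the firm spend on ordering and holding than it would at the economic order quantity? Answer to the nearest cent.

Extra cost ≈ €295.49 per year

EOQ = √(2DS/H) = √(2 × 3,560 × 212 / 4.23) ≈ 597.36.
Cost at Q* = (D/Q*)S + (Q*/2)H = √(2DSH) ≈ €2,526.84.
Cost at Q = 370: (3,560/370)×212 + (370/2)×4.23 = €2,039.78 + €782.55 = €2,822.33.
Excess = €2,822.33 − €2,526.84 = €295.49.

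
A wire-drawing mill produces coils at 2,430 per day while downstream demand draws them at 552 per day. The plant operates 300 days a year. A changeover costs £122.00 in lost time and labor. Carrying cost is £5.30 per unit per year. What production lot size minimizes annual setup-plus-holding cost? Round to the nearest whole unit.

Annual demand D = 552 × 300 = 165,600.
Production build-up factor (1 − d/p) = 1 − 552/2,430 = 0.7728.
Q* = √(2DS / (H(1 − d/p))) = √(2 × 165,600 × 122 / (5.3 × 0.7728)).
= √(40,406,400 / 4.096) ≈ 3140.816.

Q* ≈ 3,141 coils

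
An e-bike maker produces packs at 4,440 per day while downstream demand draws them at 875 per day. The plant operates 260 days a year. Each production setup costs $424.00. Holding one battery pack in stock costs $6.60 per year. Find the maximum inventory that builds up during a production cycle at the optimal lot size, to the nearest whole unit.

I_max ≈ 4,845 packs

Annual demand D = 875 × 260 = 227,500.
Production build-up factor (1 − d/p) = 1 − 875/4,440 = 0.8029.
Q* = √(2DS / (H(1 − d/p))) = √(2 × 227,500 × 424 / (6.6 × 0.8029)).
= √(192,920,000 / 5.2993) ≈ 6033.626.
Maximum inventory = Q*(1 − d/p) = 6033.626 × 0.8029 ≈ 4844.567.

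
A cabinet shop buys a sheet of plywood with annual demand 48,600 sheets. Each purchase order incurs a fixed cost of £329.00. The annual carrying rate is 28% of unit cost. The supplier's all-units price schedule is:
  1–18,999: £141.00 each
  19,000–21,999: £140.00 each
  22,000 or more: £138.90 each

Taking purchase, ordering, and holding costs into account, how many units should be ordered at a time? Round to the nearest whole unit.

Q* ≈ 900 sheets

Holding cost per unit per year at price C is H = 0.28·C.
Evaluate total cost at each tier's feasible EOQ or, if the EOQ is below the tier, at the tier's minimum quantity.
EOQ at £141.00 = 900.0 (feasible in tier 1): TC = 48,600×£141.00 + (48,600/900.0)×329 + (900.0/2)×0.28×£141.00 = £6,888,132.00.
EOQ at £140.00 = 903.2 < 19000, so use break Q=19000: TC = 48,600×£140.00 + (48,600/19000.0)×329 + (19000.0/2)×0.28×£140.00 = £7,177,241.55.
EOQ at £138.90 = 906.8 < 22000, so use break Q=22000: TC = 48,600×£138.90 + (48,600/22000.0)×329 + (22000.0/2)×0.28×£138.90 = £7,179,078.79.
Lowest total cost is £6,888,132.00 at Q = 900.0.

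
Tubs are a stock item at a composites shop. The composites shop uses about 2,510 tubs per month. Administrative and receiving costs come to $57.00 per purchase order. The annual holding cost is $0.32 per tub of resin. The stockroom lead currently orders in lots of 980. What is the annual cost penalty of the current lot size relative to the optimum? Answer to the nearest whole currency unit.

Extra cost ≈ $860 per year

Annual demand D = 2,510 × 12 = 30,120.
EOQ = √(2DS/H) = √(2 × 30,120 × 57 / 0.32) ≈ 3275.71.
Cost at Q* = (D/Q*)S + (Q*/2)H = √(2DSH) ≈ $1,048.23.
Cost at Q = 980: (30,120/980)×57 + (980/2)×0.32 = $1,751.88 + $156.80 = $1,908.68.
Excess = $1,908.68 − $1,048.23 = $860.45.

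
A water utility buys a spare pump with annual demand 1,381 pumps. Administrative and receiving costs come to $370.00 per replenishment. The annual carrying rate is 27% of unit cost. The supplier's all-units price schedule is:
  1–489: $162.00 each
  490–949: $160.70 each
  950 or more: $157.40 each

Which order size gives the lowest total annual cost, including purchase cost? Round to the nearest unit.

Holding cost per unit per year at price C is H = 0.27·C.
For each price level, check whether its EOQ is feasible; otherwise the best quantity at that price is the breakpoint.
EOQ at $162.00 = 152.9 (feasible in tier 1): TC = 1,381×$162.00 + (1,381/152.9)×370 + (152.9/2)×0.27×$162.00 = $230,407.78.
EOQ at $160.70 = 153.5 < 490, so use break Q=490: TC = 1,381×$160.70 + (1,381/490.0)×370 + (490.0/2)×0.27×$160.70 = $233,599.80.
EOQ at $157.40 = 155.1 < 950, so use break Q=950: TC = 1,381×$157.40 + (1,381/950.0)×370 + (950.0/2)×0.27×$157.40 = $238,093.81.
Lowest total cost is $230,407.78 at Q = 152.9.

Q* ≈ 153 pumps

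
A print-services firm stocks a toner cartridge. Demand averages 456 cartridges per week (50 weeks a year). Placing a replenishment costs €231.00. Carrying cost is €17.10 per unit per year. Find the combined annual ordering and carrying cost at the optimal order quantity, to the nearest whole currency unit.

TC* ≈ €13,421

Annual demand D = 456 × 50 = 22,800.
Q* = √(2DS/H) = √(2 × 22,800 × 231 / 17.1) ≈ 784.86.
At Q*, ordering cost (D/Q*)S equals holding cost (Q*/2)H, each = √(DSH/2).
Minimum total = √(2DSH) = √(2 × 22,800 × 231 × 17.1) ≈ 13421.049.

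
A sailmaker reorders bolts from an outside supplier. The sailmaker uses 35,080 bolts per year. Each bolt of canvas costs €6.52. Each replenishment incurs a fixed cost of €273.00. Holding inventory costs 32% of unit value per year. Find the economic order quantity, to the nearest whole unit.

Q* ≈ 3,030 bolts

Holding cost H = 0.32 × €6.52 = €2.0864 per unit per year.
EOQ = √(2DS / H) = √(2 × 35,080 × 273 / 2.0864).
= √(19,153,680 / 2.0864) = √9,180,253.0675 ≈ 3029.893.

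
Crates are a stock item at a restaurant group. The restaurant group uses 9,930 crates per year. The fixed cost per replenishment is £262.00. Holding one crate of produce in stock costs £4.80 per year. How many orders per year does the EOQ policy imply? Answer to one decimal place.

N ≈ 9.5 orders per year

The optimal lot size = √(2DS/H) = √(2 × 9,930 × 262 / 4.8) ≈ 1041.17.
Orders per year = D / Q* = 9,930 / 1041.17 ≈ 9.537.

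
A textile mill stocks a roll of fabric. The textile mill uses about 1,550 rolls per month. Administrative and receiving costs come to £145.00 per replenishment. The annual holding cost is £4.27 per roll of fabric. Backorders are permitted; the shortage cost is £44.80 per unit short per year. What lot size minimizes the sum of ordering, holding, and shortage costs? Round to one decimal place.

Q* ≈ 1,176.3 rolls

Annual demand D = 1,550 × 12 = 18,600.
With planned backorders, Q* = √(2DS/H) · √((H+B)/B).
√(2DS/H) = √(2 × 18,600 × 145 / 4.27) = 1123.936.
√((H+B)/B) = √((4.27+44.8)/44.8) = 1.0466.
Q* ≈ 1176.280.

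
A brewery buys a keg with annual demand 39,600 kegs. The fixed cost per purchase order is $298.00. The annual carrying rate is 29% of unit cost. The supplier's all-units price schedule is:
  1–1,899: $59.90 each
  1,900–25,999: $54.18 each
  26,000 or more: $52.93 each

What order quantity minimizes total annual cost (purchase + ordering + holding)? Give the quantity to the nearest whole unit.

Q* ≈ 1,900 kegs

Holding cost per unit per year at price C is H = 0.29·C.
For each price level, check whether its EOQ is feasible; otherwise the best quantity at that price is the breakpoint.
EOQ at $59.90 = 1165.6 (feasible in tier 1): TC = 39,600×$59.90 + (39,600/1165.6)×298 + (1165.6/2)×0.29×$59.90 = $2,392,288.05.
EOQ at $54.18 = 1225.6 < 1900, so use break Q=1900: TC = 39,600×$54.18 + (39,600/1900.0)×298 + (1900.0/2)×0.29×$54.18 = $2,166,665.54.
EOQ at $52.93 = 1240.0 < 26000, so use break Q=26000: TC = 39,600×$52.93 + (39,600/26000.0)×298 + (26000.0/2)×0.29×$52.93 = $2,296,027.98.
Lowest total cost is $2,166,665.54 at Q = 1900.0.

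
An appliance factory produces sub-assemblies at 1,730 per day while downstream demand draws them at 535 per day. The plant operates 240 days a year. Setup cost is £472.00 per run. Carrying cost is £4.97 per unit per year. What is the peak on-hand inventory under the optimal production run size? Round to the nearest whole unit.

I_max ≈ 4,104 sub-assemblies

Annual demand D = 535 × 240 = 128,400.
Production build-up factor (1 − d/p) = 1 − 535/1,730 = 0.6908.
Q* = √(2DS / (H(1 − d/p))) = √(2 × 128,400 × 472 / (4.97 × 0.6908)).
= √(121,209,600 / 3.433) ≈ 5941.956.
Maximum inventory = Q*(1 − d/p) = 5941.956 × 0.6908 ≈ 4104.415.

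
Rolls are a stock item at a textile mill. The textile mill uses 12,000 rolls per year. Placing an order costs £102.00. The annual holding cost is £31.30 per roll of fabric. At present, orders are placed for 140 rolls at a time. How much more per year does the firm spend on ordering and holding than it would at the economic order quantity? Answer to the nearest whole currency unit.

EOQ = √(2DS/H) = √(2 × 12,000 × 102 / 31.3) ≈ 279.66.
Cost at Q* = (D/Q*)S + (Q*/2)H = √(2DSH) ≈ £8,753.42.
Cost at Q = 140: (12,000/140)×102 + (140/2)×31.3 = £8,742.86 + £2,191.00 = £10,933.86.
Excess = £10,933.86 − £8,753.42 = £2,180.43.

Extra cost ≈ £2,180 per year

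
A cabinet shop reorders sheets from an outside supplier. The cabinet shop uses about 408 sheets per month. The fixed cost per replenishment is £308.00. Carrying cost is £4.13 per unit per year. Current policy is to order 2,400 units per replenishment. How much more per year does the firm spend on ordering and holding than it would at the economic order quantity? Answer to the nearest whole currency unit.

Extra cost ≈ £2,055 per year

Annual demand D = 408 × 12 = 4,896.
EOQ = √(2DS/H) = √(2 × 4,896 × 308 / 4.13) ≈ 854.55.
Cost at Q* = (D/Q*)S + (Q*/2)H = √(2DSH) ≈ £3,529.28.
Cost at Q = 2,400: (4,896/2,400)×308 + (2,400/2)×4.13 = £628.32 + £4,956.00 = £5,584.32.
Excess = £5,584.32 − £3,529.28 = £2,055.04.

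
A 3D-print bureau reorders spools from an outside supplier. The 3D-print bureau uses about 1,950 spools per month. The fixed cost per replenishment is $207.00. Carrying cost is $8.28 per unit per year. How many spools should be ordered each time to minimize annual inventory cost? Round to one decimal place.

Annual demand D = 1,950 × 12 = 23,400.
EOQ = √(2DS / H) = √(2 × 23,400 × 207 / 8.28).
= √(9,687,600 / 8.28) = √1,170,000 ≈ 1081.665.

Q* ≈ 1,081.7 spools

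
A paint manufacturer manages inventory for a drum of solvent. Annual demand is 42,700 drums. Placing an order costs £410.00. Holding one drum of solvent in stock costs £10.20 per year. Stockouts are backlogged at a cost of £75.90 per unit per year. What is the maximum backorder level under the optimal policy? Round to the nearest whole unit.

S* ≈ 234 drums

With planned backorders, Q* = √(2DS/H) · √((H+B)/B).
√(2DS/H) = √(2 × 42,700 × 410 / 10.2) = 1852.767.
√((H+B)/B) = √((10.2+75.9)/75.9) = 1.0651.
Q* ≈ 1973.338.
S* = Q* · H/(H+B) = 1973.338 × 10.2/86.1 ≈ 233.775.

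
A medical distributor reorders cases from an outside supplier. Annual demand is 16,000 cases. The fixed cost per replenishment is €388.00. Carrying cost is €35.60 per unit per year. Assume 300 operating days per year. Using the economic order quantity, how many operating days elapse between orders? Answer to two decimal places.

T ≈ 11.07 days

Q* = √(2DS/H) = √(2 × 16,000 × 388 / 35.6) ≈ 590.56.
Cycle time = Q*/D × 300 = 590.56 / 16,000 × 300 ≈ 11.073 days.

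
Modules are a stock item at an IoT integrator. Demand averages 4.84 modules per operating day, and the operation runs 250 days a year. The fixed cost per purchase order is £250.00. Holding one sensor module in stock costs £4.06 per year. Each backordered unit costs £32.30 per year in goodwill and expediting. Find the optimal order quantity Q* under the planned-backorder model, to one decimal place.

Q* ≈ 409.6 modules

Annual demand D = 4.84 × 250 = 1,210.
With planned backorders, Q* = √(2DS/H) · √((H+B)/B).
√(2DS/H) = √(2 × 1,210 × 250 / 4.06) = 386.024.
√((H+B)/B) = √((4.06+32.3)/32.3) = 1.0610.
Q* ≈ 409.567.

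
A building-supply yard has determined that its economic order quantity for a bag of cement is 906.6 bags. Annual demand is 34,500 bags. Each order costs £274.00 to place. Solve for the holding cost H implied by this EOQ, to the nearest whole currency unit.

Squaring Q* = √(2DS/H) gives Q*² = 2DS/H.
From Q* = √(2DS/H): H = 2DS / Q*² = 2 × 34,500 × 274 / 906.6² = 23.0021.

H ≈ £23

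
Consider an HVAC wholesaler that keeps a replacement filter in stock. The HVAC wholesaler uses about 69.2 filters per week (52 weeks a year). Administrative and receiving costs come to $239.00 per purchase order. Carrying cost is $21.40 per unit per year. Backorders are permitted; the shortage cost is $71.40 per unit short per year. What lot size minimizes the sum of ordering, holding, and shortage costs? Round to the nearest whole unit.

Q* ≈ 323 filters

Annual demand D = 69.2 × 52 = 3,598.4.
With planned backorders, Q* = √(2DS/H) · √((H+B)/B).
√(2DS/H) = √(2 × 3,598.4 × 239 / 21.4) = 283.506.
√((H+B)/B) = √((21.4+71.4)/71.4) = 1.1401.
Q* ≈ 323.211.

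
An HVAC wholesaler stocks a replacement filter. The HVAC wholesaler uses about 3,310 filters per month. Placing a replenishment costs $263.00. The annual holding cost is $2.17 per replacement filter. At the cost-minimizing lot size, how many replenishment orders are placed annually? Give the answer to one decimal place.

N ≈ 12.8 orders per year

Annual demand D = 3,310 × 12 = 39,720.
Q* = √(2DS/H) = √(2 × 39,720 × 263 / 2.17) ≈ 3102.90.
Orders per year = D / Q* = 39,720 / 3102.90 ≈ 12.801.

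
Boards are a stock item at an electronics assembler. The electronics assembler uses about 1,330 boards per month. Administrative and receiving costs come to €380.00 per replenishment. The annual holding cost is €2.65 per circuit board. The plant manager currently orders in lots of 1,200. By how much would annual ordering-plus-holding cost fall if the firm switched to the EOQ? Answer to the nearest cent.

Extra cost ≈ €974.48 per year

Annual demand D = 1,330 × 12 = 15,960.
EOQ = √(2DS/H) = √(2 × 15,960 × 380 / 2.65) ≈ 2139.44.
Cost at Q* = (D/Q*)S + (Q*/2)H = √(2DSH) ≈ €5,669.52.
Cost at Q = 1,200: (15,960/1,200)×380 + (1,200/2)×2.65 = €5,054.00 + €1,590.00 = €6,644.00.
Excess = €6,644.00 − €5,669.52 = €974.48.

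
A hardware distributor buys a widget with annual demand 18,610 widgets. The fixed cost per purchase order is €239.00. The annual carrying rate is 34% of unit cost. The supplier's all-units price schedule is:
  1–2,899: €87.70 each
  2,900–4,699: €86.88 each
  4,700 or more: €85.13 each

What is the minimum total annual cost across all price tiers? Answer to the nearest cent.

Holding cost per unit per year at price C is H = 0.34·C.
Candidates are each tier's EOQ (if it falls in that tier) and each price-break quantity.
EOQ at €87.70 = 546.2 (feasible in tier 1): TC = 18,610×€87.70 + (18,610/546.2)×239 + (546.2/2)×0.34×€87.70 = €1,648,383.45.
EOQ at €86.88 = 548.8 < 2900, so use break Q=2900: TC = 18,610×€86.88 + (18,610/2900.0)×239 + (2900.0/2)×0.34×€86.88 = €1,661,202.36.
EOQ at €85.13 = 554.4 < 4700, so use break Q=4700: TC = 18,610×€85.13 + (18,610/4700.0)×239 + (4700.0/2)×0.34×€85.13 = €1,653,234.51.
Lowest total cost among the candidates is at Q = 546.2.

TC* ≈ €1,648,383.45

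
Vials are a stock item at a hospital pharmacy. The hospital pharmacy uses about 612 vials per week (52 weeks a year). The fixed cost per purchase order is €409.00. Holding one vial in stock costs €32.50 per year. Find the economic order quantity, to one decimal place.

Q* ≈ 895.0 vials

Annual demand D = 612 × 52 = 31,824.
EOQ = √(2DS / H) = √(2 × 31,824 × 409 / 32.5).
= √(26,032,032 / 32.5) = √800,985.6 ≈ 894.978.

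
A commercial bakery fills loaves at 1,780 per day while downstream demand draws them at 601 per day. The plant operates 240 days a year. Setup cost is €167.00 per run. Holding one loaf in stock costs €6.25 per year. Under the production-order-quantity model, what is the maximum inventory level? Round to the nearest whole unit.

I_max ≈ 2,260 loaves

Annual demand D = 601 × 240 = 144,240.
Production build-up factor (1 − d/p) = 1 − 601/1,780 = 0.6624.
Q* = √(2DS / (H(1 − d/p))) = √(2 × 144,240 × 167 / (6.25 × 0.6624)).
= √(48,176,160 / 4.1397) ≈ 3411.373.
Maximum inventory = Q*(1 − d/p) = 3411.373 × 0.6624 ≈ 2259.555.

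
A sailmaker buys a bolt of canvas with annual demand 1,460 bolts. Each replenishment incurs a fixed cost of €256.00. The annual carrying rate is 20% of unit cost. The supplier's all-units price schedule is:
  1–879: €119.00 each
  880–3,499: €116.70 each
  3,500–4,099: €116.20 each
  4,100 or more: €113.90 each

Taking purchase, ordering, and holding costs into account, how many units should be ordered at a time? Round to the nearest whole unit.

Holding cost per unit per year at price C is H = 0.20·C.
Evaluate total cost at each tier's feasible EOQ or, if the EOQ is below the tier, at the tier's minimum quantity.
EOQ at €119.00 = 177.2 (feasible in tier 1): TC = 1,460×€119.00 + (1,460/177.2)×256 + (177.2/2)×0.20×€119.00 = €177,957.94.
EOQ at €116.70 = 179.0 < 880, so use break Q=880: TC = 1,460×€116.70 + (1,460/880.0)×256 + (880.0/2)×0.20×€116.70 = €181,076.33.
EOQ at €116.20 = 179.3 < 3500, so use break Q=3500: TC = 1,460×€116.20 + (1,460/3500.0)×256 + (3500.0/2)×0.20×€116.20 = €210,428.79.
EOQ at €113.90 = 181.1 < 4100, so use break Q=4100: TC = 1,460×€113.90 + (1,460/4100.0)×256 + (4100.0/2)×0.20×€113.90 = €213,084.16.
Lowest total cost is €177,957.94 at Q = 177.2.

Q* ≈ 177 bolts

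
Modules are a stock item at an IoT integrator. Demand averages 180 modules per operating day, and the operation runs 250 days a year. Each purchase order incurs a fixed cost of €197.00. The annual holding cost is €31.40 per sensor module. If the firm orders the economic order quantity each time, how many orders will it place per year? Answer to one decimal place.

Annual demand D = 180 × 250 = 45,000.
EOQ = √(2DS/H) = √(2 × 45,000 × 197 / 31.4) ≈ 751.43.
Orders per year = D / Q* = 45,000 / 751.43 ≈ 59.886.

N ≈ 59.9 orders per year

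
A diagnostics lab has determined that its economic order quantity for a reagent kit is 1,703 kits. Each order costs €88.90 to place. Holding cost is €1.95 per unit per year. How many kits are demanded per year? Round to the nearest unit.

D ≈ 31,808 kits per year

The basic EOQ model gives Q* = √(2DS/H); rearrange for the unknown.
From Q* = √(2DS/H): D = Q*²H / (2S) = 1,703² × 1.95 / (2 × 88.9) = 31807.692.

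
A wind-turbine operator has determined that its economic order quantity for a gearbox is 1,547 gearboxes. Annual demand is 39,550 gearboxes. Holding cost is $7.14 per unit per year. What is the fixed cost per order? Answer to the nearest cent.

Squaring Q* = √(2DS/H) gives Q*² = 2DS/H.
From Q* = √(2DS/H): S = Q*²H / (2D) = 1,547² × 7.14 / (2 × 39,550) = 216.0242.

S ≈ $216.02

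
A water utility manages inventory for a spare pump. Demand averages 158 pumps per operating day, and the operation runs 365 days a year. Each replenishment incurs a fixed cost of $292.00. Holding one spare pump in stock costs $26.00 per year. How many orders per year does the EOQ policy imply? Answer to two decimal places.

N ≈ 50.67 orders per year

Annual demand D = 158 × 365 = 57,670.
The optimal lot size = √(2DS/H) = √(2 × 57,670 × 292 / 26) ≈ 1138.14.
Orders per year = D / Q* = 57,670 / 1138.14 ≈ 50.671.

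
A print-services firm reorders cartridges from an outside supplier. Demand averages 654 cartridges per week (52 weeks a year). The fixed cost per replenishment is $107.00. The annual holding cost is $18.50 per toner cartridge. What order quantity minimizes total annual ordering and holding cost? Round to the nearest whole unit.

Q* ≈ 627 cartridges

Annual demand D = 654 × 52 = 34,008.
EOQ = √(2DS / H) = √(2 × 34,008 × 107 / 18.5).
= √(7,277,712 / 18.5) = √393,389.8378 ≈ 627.208.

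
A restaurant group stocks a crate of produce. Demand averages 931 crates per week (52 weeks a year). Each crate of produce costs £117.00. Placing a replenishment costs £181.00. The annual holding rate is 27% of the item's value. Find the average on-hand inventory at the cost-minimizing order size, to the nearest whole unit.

Annual demand D = 931 × 52 = 48,412.
Holding cost H = 0.27 × £117.00 = £31.5900 per unit per year.
Q* = √(2DS/H) = √(2 × 48,412 × 181 / 31.59) ≈ 744.83.
Average inventory = Q*/2 ≈ 744.83 / 2 = 372.414.

Average inventory ≈ 372 crates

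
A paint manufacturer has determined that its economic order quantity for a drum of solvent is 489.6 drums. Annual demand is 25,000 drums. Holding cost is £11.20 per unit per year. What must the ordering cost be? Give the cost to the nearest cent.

S ≈ £53.69

Invert the EOQ relation Q*² = 2DS/H.
From Q* = √(2DS/H): S = Q*²H / (2D) = 489.6² × 11.2 / (2 × 25,000) = 53.6946.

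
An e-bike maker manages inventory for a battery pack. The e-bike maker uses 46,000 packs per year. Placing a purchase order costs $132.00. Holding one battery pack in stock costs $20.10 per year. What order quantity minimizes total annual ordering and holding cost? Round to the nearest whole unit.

EOQ = √(2DS / H) = √(2 × 46,000 × 132 / 20.1).
= √(12,144,000 / 20.1) = √604,179.1045 ≈ 777.290.

Q* ≈ 777 packs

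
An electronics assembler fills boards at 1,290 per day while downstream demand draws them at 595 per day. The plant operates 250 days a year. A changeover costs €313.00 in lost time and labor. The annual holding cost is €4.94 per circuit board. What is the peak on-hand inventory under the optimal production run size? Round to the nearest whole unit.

I_max ≈ 3,187 boards

Annual demand D = 595 × 250 = 148,750.
Production build-up factor (1 − d/p) = 1 − 595/1,290 = 0.5388.
Q* = √(2DS / (H(1 − d/p))) = √(2 × 148,750 × 313 / (4.94 × 0.5388)).
= √(93,117,500 / 2.6615) ≈ 5914.998.
Maximum inventory = Q*(1 − d/p) = 5914.998 × 0.5388 ≈ 3186.763.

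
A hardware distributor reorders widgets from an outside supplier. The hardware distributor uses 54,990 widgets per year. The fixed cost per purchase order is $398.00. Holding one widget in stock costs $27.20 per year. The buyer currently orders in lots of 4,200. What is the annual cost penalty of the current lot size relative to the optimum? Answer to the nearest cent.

EOQ = √(2DS/H) = √(2 × 54,990 × 398 / 27.2) ≈ 1268.57.
Cost at Q* = (D/Q*)S + (Q*/2)H = √(2DSH) ≈ $34,505.06.
Cost at Q = 4,200: (54,990/4,200)×398 + (4,200/2)×27.2 = $5,210.96 + $57,120.00 = $62,330.96.
Excess = $62,330.96 − $34,505.06 = $27,825.89.

Extra cost ≈ $27,825.89 per year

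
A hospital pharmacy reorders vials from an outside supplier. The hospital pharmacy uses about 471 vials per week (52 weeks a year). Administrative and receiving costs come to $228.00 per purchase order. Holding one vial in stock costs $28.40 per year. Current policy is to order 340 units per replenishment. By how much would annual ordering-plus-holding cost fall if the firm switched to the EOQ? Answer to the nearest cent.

Annual demand D = 471 × 52 = 24,492.
EOQ = √(2DS/H) = √(2 × 24,492 × 228 / 28.4) ≈ 627.10.
Cost at Q* = (D/Q*)S + (Q*/2)H = √(2DSH) ≈ $17,809.58.
Cost at Q = 340: (24,492/340)×228 + (340/2)×28.4 = $16,424.05 + $4,828.00 = $21,252.05.
Excess = $21,252.05 − $17,809.58 = $3,442.47.

Extra cost ≈ $3,442.47 per year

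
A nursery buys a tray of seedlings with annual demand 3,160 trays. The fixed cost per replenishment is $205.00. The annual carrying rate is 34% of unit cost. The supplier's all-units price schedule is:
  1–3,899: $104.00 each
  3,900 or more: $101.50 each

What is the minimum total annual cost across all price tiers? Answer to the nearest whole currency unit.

Holding cost per unit per year at price C is H = 0.34·C.
Candidates are each tier's EOQ (if it falls in that tier) and each price-break quantity.
EOQ at $104.00 = 191.4 (feasible in tier 1): TC = 3,160×$104.00 + (3,160/191.4)×205 + (191.4/2)×0.34×$104.00 = $335,408.49.
EOQ at $101.50 = 193.8 < 3900, so use break Q=3900: TC = 3,160×$101.50 + (3,160/3900.0)×205 + (3900.0/2)×0.34×$101.50 = $388,200.60.
Lowest total cost among the candidates is at Q = 191.4.

TC* ≈ $335,408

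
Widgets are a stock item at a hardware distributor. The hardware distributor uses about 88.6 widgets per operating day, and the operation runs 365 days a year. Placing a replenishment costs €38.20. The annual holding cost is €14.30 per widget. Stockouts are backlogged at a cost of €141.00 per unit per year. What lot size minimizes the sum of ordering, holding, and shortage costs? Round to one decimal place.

Annual demand D = 88.6 × 365 = 32,339.
With planned backorders, Q* = √(2DS/H) · √((H+B)/B).
√(2DS/H) = √(2 × 32,339 × 38.2 / 14.3) = 415.664.
√((H+B)/B) = √((14.3+141)/141) = 1.0495.
Q* ≈ 436.233.

Q* ≈ 436.2 widgets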